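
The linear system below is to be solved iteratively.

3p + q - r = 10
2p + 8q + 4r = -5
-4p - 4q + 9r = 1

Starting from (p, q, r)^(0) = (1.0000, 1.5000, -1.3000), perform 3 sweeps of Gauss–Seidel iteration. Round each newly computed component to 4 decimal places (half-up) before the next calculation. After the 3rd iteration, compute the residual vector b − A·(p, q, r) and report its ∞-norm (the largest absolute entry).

Iteration 1:
  p = (10 - (1)·1.5000 - (-1)·-1.3000) / (3) = 2.4000
  q = (-5 - (2)·2.4000 - (4)·-1.3000) / (8) = -0.5750
  r = (1 - (-4)·2.4000 - (-4)·-0.5750) / (9) = 0.9222
Iteration 2:
  p = (10 - (1)·-0.5750 - (-1)·0.9222) / (3) = 3.8324
  q = (-5 - (2)·3.8324 - (4)·0.9222) / (8) = -2.0442
  r = (1 - (-4)·3.8324 - (-4)·-2.0442) / (9) = 0.9059
Iteration 3:
  p = (10 - (1)·-2.0442 - (-1)·0.9059) / (3) = 4.3167
  q = (-5 - (2)·4.3167 - (4)·0.9059) / (8) = -2.1571
  r = (1 - (-4)·4.3167 - (-4)·-2.1571) / (9) = 1.0709
Residual b − A·x = (0.2779, -0.6602, 0.0003); ∞-norm = 0.6602

0.6602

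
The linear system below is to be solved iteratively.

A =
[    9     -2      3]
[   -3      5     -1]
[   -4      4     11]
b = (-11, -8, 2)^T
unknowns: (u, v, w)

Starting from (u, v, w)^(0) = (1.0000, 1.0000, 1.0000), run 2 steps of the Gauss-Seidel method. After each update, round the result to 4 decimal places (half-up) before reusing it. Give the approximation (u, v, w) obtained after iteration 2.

Iteration 1:
  u = (-11 - (-2)·1.0000 - (3)·1.0000) / (9) = -1.3333
  v = (-8 - (-3)·-1.3333 - (-1)·1.0000) / (5) = -2.2000
  w = (2 - (-4)·-1.3333 - (4)·-2.2000) / (11) = 0.4970
Iteration 2:
  u = (-11 - (-2)·-2.2000 - (3)·0.4970) / (9) = -1.8768
  v = (-8 - (-3)·-1.8768 - (-1)·0.4970) / (5) = -2.6267
  w = (2 - (-4)·-1.8768 - (4)·-2.6267) / (11) = 0.4545

(-1.8768, -2.6267, 0.4545)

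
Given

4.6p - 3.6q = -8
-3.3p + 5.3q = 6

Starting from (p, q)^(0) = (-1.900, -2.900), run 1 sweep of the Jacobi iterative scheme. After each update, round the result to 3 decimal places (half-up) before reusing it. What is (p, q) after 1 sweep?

Iteration 1:
  p = (-8 - (-3.6)·-2.900) / (4.6) = -4.009
  q = (6 - (-3.3)·-1.900) / (5.3) = -0.051

(-4.009, -0.051)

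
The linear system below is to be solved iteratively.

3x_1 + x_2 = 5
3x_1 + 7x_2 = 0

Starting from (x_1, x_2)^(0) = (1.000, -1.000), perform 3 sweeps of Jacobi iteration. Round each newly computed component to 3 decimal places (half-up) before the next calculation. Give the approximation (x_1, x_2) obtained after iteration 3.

(1.952, -0.776)

Iteration 1:
  x_1 = (5 - (1)·-1.000) / (3) = 2.000
  x_2 = (0 - (3)·1.000) / (7) = -0.429
Iteration 2:
  x_1 = (5 - (1)·-0.429) / (3) = 1.810
  x_2 = (0 - (3)·2.000) / (7) = -0.857
Iteration 3:
  x_1 = (5 - (1)·-0.857) / (3) = 1.952
  x_2 = (0 - (3)·1.810) / (7) = -0.776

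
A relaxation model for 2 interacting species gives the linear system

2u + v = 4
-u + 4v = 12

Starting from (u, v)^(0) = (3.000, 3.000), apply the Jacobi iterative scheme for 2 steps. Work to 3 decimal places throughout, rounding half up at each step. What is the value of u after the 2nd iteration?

Iteration 1:
  u = (4 - (1)·3.000) / (2) = 0.500
  v = (12 - (-1)·3.000) / (4) = 3.750
Iteration 2:
  u = (4 - (1)·3.750) / (2) = 0.125
  v = (12 - (-1)·0.500) / (4) = 3.125

0.125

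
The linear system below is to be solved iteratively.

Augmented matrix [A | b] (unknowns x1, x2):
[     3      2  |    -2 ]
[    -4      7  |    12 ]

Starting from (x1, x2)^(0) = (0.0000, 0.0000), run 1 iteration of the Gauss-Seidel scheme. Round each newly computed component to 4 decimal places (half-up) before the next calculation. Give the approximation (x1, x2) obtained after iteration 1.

Iteration 1:
  x1 = (-2 - (2)·0.0000) / (3) = -0.6667
  x2 = (12 - (-4)·-0.6667) / (7) = 1.3333

(-0.6667, 1.3333)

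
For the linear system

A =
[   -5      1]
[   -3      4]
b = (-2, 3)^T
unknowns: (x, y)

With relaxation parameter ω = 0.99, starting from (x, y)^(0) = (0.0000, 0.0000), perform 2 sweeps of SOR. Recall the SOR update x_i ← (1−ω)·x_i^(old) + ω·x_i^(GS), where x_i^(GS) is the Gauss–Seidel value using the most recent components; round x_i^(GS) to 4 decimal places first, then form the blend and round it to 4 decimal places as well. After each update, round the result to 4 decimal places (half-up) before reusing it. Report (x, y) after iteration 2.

(0.6052, 1.2022)

Iteration 1:
  x: GS value = (-2 - (1)·0.0000) / (-5) = 0.4000;  x ← (1−ω)·0.0000 + ω·0.4000 = 0.3960
  y: GS value = (3 - (-3)·0.3960) / (4) = 1.0470;  y ← (1−ω)·0.0000 + ω·1.0470 = 1.0365
Iteration 2:
  x: GS value = (-2 - (1)·1.0365) / (-5) = 0.6073;  x ← (1−ω)·0.3960 + ω·0.6073 = 0.6052
  y: GS value = (3 - (-3)·0.6052) / (4) = 1.2039;  y ← (1−ω)·1.0365 + ω·1.2039 = 1.2022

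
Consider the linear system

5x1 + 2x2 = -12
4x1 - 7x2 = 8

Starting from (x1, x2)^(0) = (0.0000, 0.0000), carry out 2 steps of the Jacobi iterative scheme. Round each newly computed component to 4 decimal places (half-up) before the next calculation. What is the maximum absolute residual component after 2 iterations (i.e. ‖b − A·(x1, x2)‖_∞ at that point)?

2.7426

Iteration 1:
  x1 = (-12 - (2)·0.0000) / (5) = -2.4000
  x2 = (8 - (4)·0.0000) / (-7) = -1.1429
Iteration 2:
  x1 = (-12 - (2)·-1.1429) / (5) = -1.9428
  x2 = (8 - (4)·-2.4000) / (-7) = -2.5143
Residual b − A·x = (2.7426, -1.8289); ∞-norm = 2.7426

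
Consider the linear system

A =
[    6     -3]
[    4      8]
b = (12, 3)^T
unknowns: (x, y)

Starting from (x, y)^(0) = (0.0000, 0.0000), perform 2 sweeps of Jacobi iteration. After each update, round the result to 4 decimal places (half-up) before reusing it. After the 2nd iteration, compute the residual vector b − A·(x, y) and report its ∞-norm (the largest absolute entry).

Iteration 1:
  x = (12 - (-3)·0.0000) / (6) = 2.0000
  y = (3 - (4)·0.0000) / (8) = 0.3750
Iteration 2:
  x = (12 - (-3)·0.3750) / (6) = 2.1875
  y = (3 - (4)·2.0000) / (8) = -0.6250
Residual b − A·x = (-3.0000, -0.7500); ∞-norm = 3.0000

3.0000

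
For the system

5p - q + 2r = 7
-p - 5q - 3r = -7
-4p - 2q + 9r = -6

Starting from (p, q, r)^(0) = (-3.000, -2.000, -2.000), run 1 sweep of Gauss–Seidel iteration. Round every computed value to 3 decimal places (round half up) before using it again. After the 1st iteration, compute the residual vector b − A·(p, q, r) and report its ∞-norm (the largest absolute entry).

Iteration 1:
  p = (7 - (-1)·-2.000 - (2)·-2.000) / (5) = 1.800
  q = (-7 - (-1)·1.800 - (-3)·-2.000) / (-5) = 2.240
  r = (-6 - (-4)·1.800 - (-2)·2.240) / (9) = 0.631
Residual b − A·x = (-1.022, 7.893, 0.001); ∞-norm = 7.893

7.893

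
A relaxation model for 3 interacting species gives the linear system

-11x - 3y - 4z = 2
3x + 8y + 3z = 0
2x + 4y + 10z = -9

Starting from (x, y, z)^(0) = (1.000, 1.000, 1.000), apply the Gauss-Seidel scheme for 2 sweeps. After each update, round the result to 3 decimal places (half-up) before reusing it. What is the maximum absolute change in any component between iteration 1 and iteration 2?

Iteration 1:
  x = (2 - (-3)·1.000 - (-4)·1.000) / (-11) = -0.818
  y = (0 - (3)·-0.818 - (3)·1.000) / (8) = -0.068
  z = (-9 - (2)·-0.818 - (4)·-0.068) / (10) = -0.709
Iteration 2:
  x = (2 - (-3)·-0.068 - (-4)·-0.709) / (-11) = 0.095
  y = (0 - (3)·0.095 - (3)·-0.709) / (8) = 0.230
  z = (-9 - (2)·0.095 - (4)·0.230) / (10) = -1.011
Change: (0.913, 0.298, -0.302) → max |·| = 0.913

0.913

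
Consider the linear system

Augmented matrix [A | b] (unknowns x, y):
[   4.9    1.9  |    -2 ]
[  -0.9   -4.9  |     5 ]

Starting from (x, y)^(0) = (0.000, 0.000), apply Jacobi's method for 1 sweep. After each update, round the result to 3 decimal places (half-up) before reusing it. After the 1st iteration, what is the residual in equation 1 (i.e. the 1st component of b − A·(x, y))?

1.937

Iteration 1:
  x = (-2 - (1.9)·0.000) / (4.9) = -0.408
  y = (5 - (-0.9)·0.000) / (-4.9) = -1.020
Residual b − A·x = (1.937, -0.365)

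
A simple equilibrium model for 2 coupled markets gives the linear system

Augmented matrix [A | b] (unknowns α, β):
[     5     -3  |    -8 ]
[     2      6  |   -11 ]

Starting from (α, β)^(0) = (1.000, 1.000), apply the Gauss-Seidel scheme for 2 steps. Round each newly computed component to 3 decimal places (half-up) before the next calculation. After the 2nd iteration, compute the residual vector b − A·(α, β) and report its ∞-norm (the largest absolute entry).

1.500

Iteration 1:
  α = (-8 - (-3)·1.000) / (5) = -1.000
  β = (-11 - (2)·-1.000) / (6) = -1.500
Iteration 2:
  α = (-8 - (-3)·-1.500) / (5) = -2.500
  β = (-11 - (2)·-2.500) / (6) = -1.000
Residual b − A·x = (1.500, 0.000); ∞-norm = 1.500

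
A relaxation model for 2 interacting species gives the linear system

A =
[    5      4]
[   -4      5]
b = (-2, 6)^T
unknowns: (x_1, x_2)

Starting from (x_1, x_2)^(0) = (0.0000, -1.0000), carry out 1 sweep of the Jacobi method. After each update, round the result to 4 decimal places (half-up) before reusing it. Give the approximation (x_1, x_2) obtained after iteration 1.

(0.4000, 1.2000)

Iteration 1:
  x_1 = (-2 - (4)·-1.0000) / (5) = 0.4000
  x_2 = (6 - (-4)·0.0000) / (5) = 1.2000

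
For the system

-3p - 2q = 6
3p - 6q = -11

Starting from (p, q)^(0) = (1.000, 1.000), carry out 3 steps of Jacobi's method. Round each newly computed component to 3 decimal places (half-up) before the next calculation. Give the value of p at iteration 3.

Iteration 1:
  p = (6 - (-2)·1.000) / (-3) = -2.667
  q = (-11 - (3)·1.000) / (-6) = 2.333
Iteration 2:
  p = (6 - (-2)·2.333) / (-3) = -3.555
  q = (-11 - (3)·-2.667) / (-6) = 0.500
Iteration 3:
  p = (6 - (-2)·0.500) / (-3) = -2.333
  q = (-11 - (3)·-3.555) / (-6) = 0.056

-2.333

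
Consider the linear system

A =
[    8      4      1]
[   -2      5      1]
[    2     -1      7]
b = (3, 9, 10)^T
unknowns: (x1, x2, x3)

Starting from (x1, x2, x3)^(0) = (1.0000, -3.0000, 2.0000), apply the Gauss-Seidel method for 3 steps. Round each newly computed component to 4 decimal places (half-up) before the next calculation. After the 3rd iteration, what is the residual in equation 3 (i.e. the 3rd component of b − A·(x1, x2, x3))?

Iteration 1:
  x1 = (3 - (4)·-3.0000 - (1)·2.0000) / (8) = 1.6250
  x2 = (9 - (-2)·1.6250 - (1)·2.0000) / (5) = 2.0500
  x3 = (10 - (2)·1.6250 - (-1)·2.0500) / (7) = 1.2571
Iteration 2:
  x1 = (3 - (4)·2.0500 - (1)·1.2571) / (8) = -0.8071
  x2 = (9 - (-2)·-0.8071 - (1)·1.2571) / (5) = 1.2257
  x3 = (10 - (2)·-0.8071 - (-1)·1.2257) / (7) = 1.8343
Iteration 3:
  x1 = (3 - (4)·1.2257 - (1)·1.8343) / (8) = -0.4671
  x2 = (9 - (-2)·-0.4671 - (1)·1.8343) / (5) = 1.2463
  x3 = (10 - (2)·-0.4671 - (-1)·1.2463) / (7) = 1.7401
Residual b − A·x = (0.0115, 0.0942, -0.0002)

-0.0002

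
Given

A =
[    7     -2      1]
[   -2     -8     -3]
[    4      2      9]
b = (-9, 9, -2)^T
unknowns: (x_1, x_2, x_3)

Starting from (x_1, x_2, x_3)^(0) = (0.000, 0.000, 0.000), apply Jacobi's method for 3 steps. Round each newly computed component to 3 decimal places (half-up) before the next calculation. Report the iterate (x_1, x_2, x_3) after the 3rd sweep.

(-1.577, -0.956, 0.638)

Iteration 1:
  x_1 = (-9 - (-2)·0.000 - (1)·0.000) / (7) = -1.286
  x_2 = (9 - (-2)·0.000 - (-3)·0.000) / (-8) = -1.125
  x_3 = (-2 - (4)·0.000 - (2)·0.000) / (9) = -0.222
Iteration 2:
  x_1 = (-9 - (-2)·-1.125 - (1)·-0.222) / (7) = -1.575
  x_2 = (9 - (-2)·-1.286 - (-3)·-0.222) / (-8) = -0.720
  x_3 = (-2 - (4)·-1.286 - (2)·-1.125) / (9) = 0.599
Iteration 3:
  x_1 = (-9 - (-2)·-0.720 - (1)·0.599) / (7) = -1.577
  x_2 = (9 - (-2)·-1.575 - (-3)·0.599) / (-8) = -0.956
  x_3 = (-2 - (4)·-1.575 - (2)·-0.720) / (9) = 0.638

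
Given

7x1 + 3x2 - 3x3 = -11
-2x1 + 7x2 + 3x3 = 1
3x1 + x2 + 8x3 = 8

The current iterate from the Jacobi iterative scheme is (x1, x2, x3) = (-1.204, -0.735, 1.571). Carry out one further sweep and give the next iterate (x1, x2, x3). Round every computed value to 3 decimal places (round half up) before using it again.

(-0.583, -0.874, 1.543)

One sweep:
  x1 = (-11 - (3)·-0.735 - (-3)·1.571) / (7) = -0.583
  x2 = (1 - (-2)·-1.204 - (3)·1.571) / (7) = -0.874
  x3 = (8 - (3)·-1.204 - (1)·-0.735) / (8) = 1.543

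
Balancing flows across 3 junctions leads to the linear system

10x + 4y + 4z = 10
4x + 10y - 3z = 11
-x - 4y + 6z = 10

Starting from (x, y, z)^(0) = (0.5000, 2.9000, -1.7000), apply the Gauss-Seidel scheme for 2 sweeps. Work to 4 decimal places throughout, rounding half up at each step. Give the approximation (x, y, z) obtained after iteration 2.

(0.0440, 1.6848, 2.7972)

Iteration 1:
  x = (10 - (4)·2.9000 - (4)·-1.7000) / (10) = 0.5200
  y = (11 - (4)·0.5200 - (-3)·-1.7000) / (10) = 0.3820
  z = (10 - (-1)·0.5200 - (-4)·0.3820) / (6) = 2.0080
Iteration 2:
  x = (10 - (4)·0.3820 - (4)·2.0080) / (10) = 0.0440
  y = (11 - (4)·0.0440 - (-3)·2.0080) / (10) = 1.6848
  z = (10 - (-1)·0.0440 - (-4)·1.6848) / (6) = 2.7972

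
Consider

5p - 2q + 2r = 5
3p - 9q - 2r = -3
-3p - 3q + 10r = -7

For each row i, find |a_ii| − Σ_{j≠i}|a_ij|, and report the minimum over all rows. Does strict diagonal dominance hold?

1

row 1: |5| − (2+2) = 1
row 2: |-9| − (3+2) = 4
row 3: |10| − (3+3) = 4
minimum over rows = 1 → strictly diagonally dominant (convergence guaranteed)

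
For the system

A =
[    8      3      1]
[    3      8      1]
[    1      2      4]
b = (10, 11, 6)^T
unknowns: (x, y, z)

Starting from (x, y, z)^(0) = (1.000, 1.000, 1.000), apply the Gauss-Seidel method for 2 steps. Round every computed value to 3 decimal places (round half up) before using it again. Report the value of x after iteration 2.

0.783

Iteration 1:
  x = (10 - (3)·1.000 - (1)·1.000) / (8) = 0.750
  y = (11 - (3)·0.750 - (1)·1.000) / (8) = 0.969
  z = (6 - (1)·0.750 - (2)·0.969) / (4) = 0.828
Iteration 2:
  x = (10 - (3)·0.969 - (1)·0.828) / (8) = 0.783
  y = (11 - (3)·0.783 - (1)·0.828) / (8) = 0.978
  z = (6 - (1)·0.783 - (2)·0.978) / (4) = 0.815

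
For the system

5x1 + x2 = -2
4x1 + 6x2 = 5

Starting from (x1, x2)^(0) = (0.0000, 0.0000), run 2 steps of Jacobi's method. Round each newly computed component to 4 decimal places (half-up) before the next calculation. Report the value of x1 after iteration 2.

Iteration 1:
  x1 = (-2 - (1)·0.0000) / (5) = -0.4000
  x2 = (5 - (4)·0.0000) / (6) = 0.8333
Iteration 2:
  x1 = (-2 - (1)·0.8333) / (5) = -0.5667
  x2 = (5 - (4)·-0.4000) / (6) = 1.1000

-0.5667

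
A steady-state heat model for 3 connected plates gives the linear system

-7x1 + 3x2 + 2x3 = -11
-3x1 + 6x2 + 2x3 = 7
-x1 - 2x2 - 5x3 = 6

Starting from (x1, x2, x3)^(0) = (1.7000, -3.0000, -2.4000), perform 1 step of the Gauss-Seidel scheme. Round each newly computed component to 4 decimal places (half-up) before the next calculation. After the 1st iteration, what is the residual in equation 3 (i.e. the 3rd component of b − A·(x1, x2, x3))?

Iteration 1:
  x1 = (-11 - (3)·-3.0000 - (2)·-2.4000) / (-7) = -0.4000
  x2 = (7 - (-3)·-0.4000 - (2)·-2.4000) / (6) = 1.7667
  x3 = (6 - (-1)·-0.4000 - (-2)·1.7667) / (-5) = -1.8267
Residual b − A·x = (-15.4467, -1.1468, -0.0001)

-0.0001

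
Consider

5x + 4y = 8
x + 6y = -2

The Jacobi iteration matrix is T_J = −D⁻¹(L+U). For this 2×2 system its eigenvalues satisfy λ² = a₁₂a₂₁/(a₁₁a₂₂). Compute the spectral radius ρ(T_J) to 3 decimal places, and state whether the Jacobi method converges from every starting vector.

a₁₂a₂₁/(a₁₁a₂₂) = (4)·(1) / ((5)·(6)) = 0.133333
ρ = √|0.133333| = √0.133333 = 0.365
ρ < 1, so Jacobi converges

0.365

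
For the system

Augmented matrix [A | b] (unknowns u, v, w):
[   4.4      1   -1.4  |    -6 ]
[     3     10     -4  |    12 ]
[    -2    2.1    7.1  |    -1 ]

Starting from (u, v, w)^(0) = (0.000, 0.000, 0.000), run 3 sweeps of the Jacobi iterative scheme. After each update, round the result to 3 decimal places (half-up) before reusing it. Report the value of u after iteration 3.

-1.997

Iteration 1:
  u = (-6 - (1)·0.000 - (-1.4)·0.000) / (4.4) = -1.364
  v = (12 - (3)·0.000 - (-4)·0.000) / (10) = 1.200
  w = (-1 - (-2)·0.000 - (2.1)·0.000) / (7.1) = -0.141
Iteration 2:
  u = (-6 - (1)·1.200 - (-1.4)·-0.141) / (4.4) = -1.681
  v = (12 - (3)·-1.364 - (-4)·-0.141) / (10) = 1.553
  w = (-1 - (-2)·-1.364 - (2.1)·1.200) / (7.1) = -0.880
Iteration 3:
  u = (-6 - (1)·1.553 - (-1.4)·-0.880) / (4.4) = -1.997
  v = (12 - (3)·-1.681 - (-4)·-0.880) / (10) = 1.352
  w = (-1 - (-2)·-1.681 - (2.1)·1.553) / (7.1) = -1.074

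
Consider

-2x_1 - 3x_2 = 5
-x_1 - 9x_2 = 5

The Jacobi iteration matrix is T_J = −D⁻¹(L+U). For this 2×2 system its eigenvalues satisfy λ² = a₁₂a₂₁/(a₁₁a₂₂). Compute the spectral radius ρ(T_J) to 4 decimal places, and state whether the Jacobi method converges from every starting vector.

a₁₂a₂₁/(a₁₁a₂₂) = (-3)·(-1) / ((-2)·(-9)) = 0.166667
ρ = √|0.166667| = √0.166667 = 0.4082
ρ < 1, so Jacobi converges

0.4082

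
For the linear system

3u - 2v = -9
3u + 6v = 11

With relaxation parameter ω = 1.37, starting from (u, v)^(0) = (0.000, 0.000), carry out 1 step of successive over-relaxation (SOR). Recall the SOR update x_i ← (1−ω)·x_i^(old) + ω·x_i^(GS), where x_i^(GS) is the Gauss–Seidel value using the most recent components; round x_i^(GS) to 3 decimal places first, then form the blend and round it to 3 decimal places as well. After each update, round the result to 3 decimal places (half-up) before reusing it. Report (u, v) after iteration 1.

Iteration 1:
  u: GS value = (-9 - (-2)·0.000) / (3) = -3.000;  u ← (1−ω)·0.000 + ω·-3.000 = -4.110
  v: GS value = (11 - (3)·-4.110) / (6) = 3.888;  v ← (1−ω)·0.000 + ω·3.888 = 5.327

(-4.110, 5.327)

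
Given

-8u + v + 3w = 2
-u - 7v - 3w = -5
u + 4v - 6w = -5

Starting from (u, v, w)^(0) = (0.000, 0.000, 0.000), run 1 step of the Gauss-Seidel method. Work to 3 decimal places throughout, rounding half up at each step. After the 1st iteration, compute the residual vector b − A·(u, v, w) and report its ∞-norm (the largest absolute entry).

Iteration 1:
  u = (2 - (1)·0.000 - (3)·0.000) / (-8) = -0.250
  v = (-5 - (-1)·-0.250 - (-3)·0.000) / (-7) = 0.750
  w = (-5 - (1)·-0.250 - (4)·0.750) / (-6) = 1.292
Residual b − A·x = (-4.626, 3.876, 0.002); ∞-norm = 4.626

4.626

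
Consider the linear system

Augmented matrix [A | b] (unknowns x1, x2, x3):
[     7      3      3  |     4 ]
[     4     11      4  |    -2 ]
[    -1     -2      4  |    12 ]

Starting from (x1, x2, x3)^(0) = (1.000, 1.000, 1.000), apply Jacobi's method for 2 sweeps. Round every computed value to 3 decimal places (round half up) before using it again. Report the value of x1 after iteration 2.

-0.646

Iteration 1:
  x1 = (4 - (3)·1.000 - (3)·1.000) / (7) = -0.286
  x2 = (-2 - (4)·1.000 - (4)·1.000) / (11) = -0.909
  x3 = (12 - (-1)·1.000 - (-2)·1.000) / (4) = 3.750
Iteration 2:
  x1 = (4 - (3)·-0.909 - (3)·3.750) / (7) = -0.646
  x2 = (-2 - (4)·-0.286 - (4)·3.750) / (11) = -1.441
  x3 = (12 - (-1)·-0.286 - (-2)·-0.909) / (4) = 2.474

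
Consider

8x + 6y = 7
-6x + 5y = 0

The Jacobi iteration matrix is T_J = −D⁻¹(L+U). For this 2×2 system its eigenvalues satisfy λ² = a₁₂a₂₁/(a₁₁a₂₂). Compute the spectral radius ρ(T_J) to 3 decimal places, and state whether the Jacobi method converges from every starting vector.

0.949

a₁₂a₂₁/(a₁₁a₂₂) = (6)·(-6) / ((8)·(5)) = -0.900000
ρ = √|-0.900000| = √0.900000 = 0.949
ρ < 1, so Jacobi converges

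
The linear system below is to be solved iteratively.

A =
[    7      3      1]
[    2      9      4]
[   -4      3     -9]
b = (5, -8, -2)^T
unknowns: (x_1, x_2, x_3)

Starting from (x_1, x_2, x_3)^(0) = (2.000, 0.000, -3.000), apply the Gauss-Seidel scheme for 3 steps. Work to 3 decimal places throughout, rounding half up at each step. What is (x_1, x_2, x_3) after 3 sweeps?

(1.171, -0.978, -0.624)

Iteration 1:
  x_1 = (5 - (3)·0.000 - (1)·-3.000) / (7) = 1.143
  x_2 = (-8 - (2)·1.143 - (4)·-3.000) / (9) = 0.190
  x_3 = (-2 - (-4)·1.143 - (3)·0.190) / (-9) = -0.222
Iteration 2:
  x_1 = (5 - (3)·0.190 - (1)·-0.222) / (7) = 0.665
  x_2 = (-8 - (2)·0.665 - (4)·-0.222) / (9) = -0.938
  x_3 = (-2 - (-4)·0.665 - (3)·-0.938) / (-9) = -0.386
Iteration 3:
  x_1 = (5 - (3)·-0.938 - (1)·-0.386) / (7) = 1.171
  x_2 = (-8 - (2)·1.171 - (4)·-0.386) / (9) = -0.978
  x_3 = (-2 - (-4)·1.171 - (3)·-0.978) / (-9) = -0.624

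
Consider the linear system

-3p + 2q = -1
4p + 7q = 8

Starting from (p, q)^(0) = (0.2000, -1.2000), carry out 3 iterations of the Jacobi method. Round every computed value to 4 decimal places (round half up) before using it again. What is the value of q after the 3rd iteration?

Iteration 1:
  p = (-1 - (2)·-1.2000) / (-3) = -0.4667
  q = (8 - (4)·0.2000) / (7) = 1.0286
Iteration 2:
  p = (-1 - (2)·1.0286) / (-3) = 1.0191
  q = (8 - (4)·-0.4667) / (7) = 1.4095
Iteration 3:
  p = (-1 - (2)·1.4095) / (-3) = 1.2730
  q = (8 - (4)·1.0191) / (7) = 0.5605

0.5605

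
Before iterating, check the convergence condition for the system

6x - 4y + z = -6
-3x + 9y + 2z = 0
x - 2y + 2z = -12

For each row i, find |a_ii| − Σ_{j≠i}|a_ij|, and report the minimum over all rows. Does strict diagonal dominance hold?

row 1: |6| − (4+1) = 1
row 2: |9| − (3+2) = 4
row 3: |2| − (1+2) = -1
minimum over rows = -1 → not strictly diagonally dominant

-1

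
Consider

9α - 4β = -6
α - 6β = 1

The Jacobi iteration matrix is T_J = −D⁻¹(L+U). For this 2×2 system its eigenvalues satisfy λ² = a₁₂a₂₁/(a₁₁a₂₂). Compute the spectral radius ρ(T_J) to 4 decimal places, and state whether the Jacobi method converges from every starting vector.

a₁₂a₂₁/(a₁₁a₂₂) = (-4)·(1) / ((9)·(-6)) = 0.074074
ρ = √|0.074074| = √0.074074 = 0.2722
ρ < 1, so Jacobi converges

0.2722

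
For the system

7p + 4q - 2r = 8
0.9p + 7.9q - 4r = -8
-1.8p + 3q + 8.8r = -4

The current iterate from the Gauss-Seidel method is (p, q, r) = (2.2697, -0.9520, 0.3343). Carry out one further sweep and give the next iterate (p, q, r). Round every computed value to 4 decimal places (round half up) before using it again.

(1.7824, -1.0465, 0.2668)

One sweep:
  p = (8 - (4)·-0.9520 - (-2)·0.3343) / (7) = 1.7824
  q = (-8 - (0.9)·1.7824 - (-4)·0.3343) / (7.9) = -1.0465
  r = (-4 - (-1.8)·1.7824 - (3)·-1.0465) / (8.8) = 0.2668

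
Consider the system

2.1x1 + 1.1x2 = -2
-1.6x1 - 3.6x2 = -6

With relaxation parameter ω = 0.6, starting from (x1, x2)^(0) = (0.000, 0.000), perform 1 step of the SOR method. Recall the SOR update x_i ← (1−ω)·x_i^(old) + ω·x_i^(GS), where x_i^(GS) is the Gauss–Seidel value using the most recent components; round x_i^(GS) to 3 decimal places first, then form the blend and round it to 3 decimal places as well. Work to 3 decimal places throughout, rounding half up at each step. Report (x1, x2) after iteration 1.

(-0.571, 1.152)

Iteration 1:
  x1: GS value = (-2 - (1.1)·0.000) / (2.1) = -0.952;  x1 ← (1−ω)·0.000 + ω·-0.952 = -0.571
  x2: GS value = (-6 - (-1.6)·-0.571) / (-3.6) = 1.920;  x2 ← (1−ω)·0.000 + ω·1.920 = 1.152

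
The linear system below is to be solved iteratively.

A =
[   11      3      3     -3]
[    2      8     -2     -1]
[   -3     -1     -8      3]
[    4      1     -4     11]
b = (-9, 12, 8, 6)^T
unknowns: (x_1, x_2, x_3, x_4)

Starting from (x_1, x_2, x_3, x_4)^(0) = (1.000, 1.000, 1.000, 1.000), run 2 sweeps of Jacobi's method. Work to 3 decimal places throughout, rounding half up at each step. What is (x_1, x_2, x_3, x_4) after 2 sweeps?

Iteration 1:
  x_1 = (-9 - (3)·1.000 - (3)·1.000 - (-3)·1.000) / (11) = -1.091
  x_2 = (12 - (2)·1.000 - (-2)·1.000 - (-1)·1.000) / (8) = 1.625
  x_3 = (8 - (-3)·1.000 - (-1)·1.000 - (3)·1.000) / (-8) = -1.125
  x_4 = (6 - (4)·1.000 - (1)·1.000 - (-4)·1.000) / (11) = 0.455
Iteration 2:
  x_1 = (-9 - (3)·1.625 - (3)·-1.125 - (-3)·0.455) / (11) = -0.830
  x_2 = (12 - (2)·-1.091 - (-2)·-1.125 - (-1)·0.455) / (8) = 1.548
  x_3 = (8 - (-3)·-1.091 - (-1)·1.625 - (3)·0.455) / (-8) = -0.623
  x_4 = (6 - (4)·-1.091 - (1)·1.625 - (-4)·-1.125) / (11) = 0.385

(-0.830, 1.548, -0.623, 0.385)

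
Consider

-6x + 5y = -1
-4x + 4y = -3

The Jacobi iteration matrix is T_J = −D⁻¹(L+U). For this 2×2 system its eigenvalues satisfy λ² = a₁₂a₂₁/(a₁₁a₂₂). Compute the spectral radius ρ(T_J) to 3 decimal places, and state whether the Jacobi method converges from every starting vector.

a₁₂a₂₁/(a₁₁a₂₂) = (5)·(-4) / ((-6)·(4)) = 0.833333
ρ = √|0.833333| = √0.833333 = 0.913
ρ < 1, so Jacobi converges

0.913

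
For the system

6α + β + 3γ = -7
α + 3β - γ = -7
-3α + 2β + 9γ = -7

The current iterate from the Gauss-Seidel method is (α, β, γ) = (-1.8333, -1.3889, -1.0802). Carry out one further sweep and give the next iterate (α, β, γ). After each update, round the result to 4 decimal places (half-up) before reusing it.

One sweep:
  α = (-7 - (1)·-1.3889 - (3)·-1.0802) / (6) = -0.3951
  β = (-7 - (1)·-0.3951 - (-1)·-1.0802) / (3) = -2.5617
  γ = (-7 - (-3)·-0.3951 - (2)·-2.5617) / (9) = -0.3402

(-0.3951, -2.5617, -0.3402)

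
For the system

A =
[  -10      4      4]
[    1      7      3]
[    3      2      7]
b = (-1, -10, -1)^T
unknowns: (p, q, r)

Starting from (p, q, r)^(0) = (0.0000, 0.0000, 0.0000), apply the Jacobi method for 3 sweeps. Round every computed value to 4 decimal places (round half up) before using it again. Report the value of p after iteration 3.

Iteration 1:
  p = (-1 - (4)·0.0000 - (4)·0.0000) / (-10) = 0.1000
  q = (-10 - (1)·0.0000 - (3)·0.0000) / (7) = -1.4286
  r = (-1 - (3)·0.0000 - (2)·0.0000) / (7) = -0.1429
Iteration 2:
  p = (-1 - (4)·-1.4286 - (4)·-0.1429) / (-10) = -0.5286
  q = (-10 - (1)·0.1000 - (3)·-0.1429) / (7) = -1.3816
  r = (-1 - (3)·0.1000 - (2)·-1.4286) / (7) = 0.2225
Iteration 3:
  p = (-1 - (4)·-1.3816 - (4)·0.2225) / (-10) = -0.3636
  q = (-10 - (1)·-0.5286 - (3)·0.2225) / (7) = -1.4484
  r = (-1 - (3)·-0.5286 - (2)·-1.3816) / (7) = 0.4784

-0.3636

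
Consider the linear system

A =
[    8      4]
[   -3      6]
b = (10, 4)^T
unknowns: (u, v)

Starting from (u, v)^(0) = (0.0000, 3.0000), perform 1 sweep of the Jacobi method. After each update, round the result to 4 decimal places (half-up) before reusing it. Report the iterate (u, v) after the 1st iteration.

(-0.2500, 0.6667)

Iteration 1:
  u = (10 - (4)·3.0000) / (8) = -0.2500
  v = (4 - (-3)·0.0000) / (6) = 0.6667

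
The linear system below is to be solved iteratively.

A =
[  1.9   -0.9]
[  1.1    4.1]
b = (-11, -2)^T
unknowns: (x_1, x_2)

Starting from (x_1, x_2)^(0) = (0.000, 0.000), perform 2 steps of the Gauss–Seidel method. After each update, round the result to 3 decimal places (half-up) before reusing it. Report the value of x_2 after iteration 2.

0.930

Iteration 1:
  x_1 = (-11 - (-0.9)·0.000) / (1.9) = -5.789
  x_2 = (-2 - (1.1)·-5.789) / (4.1) = 1.065
Iteration 2:
  x_1 = (-11 - (-0.9)·1.065) / (1.9) = -5.285
  x_2 = (-2 - (1.1)·-5.285) / (4.1) = 0.930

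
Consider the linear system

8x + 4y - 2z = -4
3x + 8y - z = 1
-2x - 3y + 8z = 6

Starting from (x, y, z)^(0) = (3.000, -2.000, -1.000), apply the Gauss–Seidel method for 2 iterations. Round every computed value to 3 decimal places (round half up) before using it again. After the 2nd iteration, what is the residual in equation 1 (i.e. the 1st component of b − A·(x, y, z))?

Iteration 1:
  x = (-4 - (4)·-2.000 - (-2)·-1.000) / (8) = 0.250
  y = (1 - (3)·0.250 - (-1)·-1.000) / (8) = -0.094
  z = (6 - (-2)·0.250 - (-3)·-0.094) / (8) = 0.777
Iteration 2:
  x = (-4 - (4)·-0.094 - (-2)·0.777) / (8) = -0.259
  y = (1 - (3)·-0.259 - (-1)·0.777) / (8) = 0.319
  z = (6 - (-2)·-0.259 - (-3)·0.319) / (8) = 0.805
Residual b − A·x = (-1.594, 0.030, -0.001)

-1.594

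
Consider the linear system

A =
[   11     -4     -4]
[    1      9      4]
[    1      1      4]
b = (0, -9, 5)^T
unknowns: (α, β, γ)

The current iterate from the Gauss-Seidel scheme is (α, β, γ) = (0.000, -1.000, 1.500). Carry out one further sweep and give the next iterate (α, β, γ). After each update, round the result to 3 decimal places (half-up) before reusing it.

One sweep:
  α = (0 - (-4)·-1.000 - (-4)·1.500) / (11) = 0.182
  β = (-9 - (1)·0.182 - (4)·1.500) / (9) = -1.687
  γ = (5 - (1)·0.182 - (1)·-1.687) / (4) = 1.626

(0.182, -1.687, 1.626)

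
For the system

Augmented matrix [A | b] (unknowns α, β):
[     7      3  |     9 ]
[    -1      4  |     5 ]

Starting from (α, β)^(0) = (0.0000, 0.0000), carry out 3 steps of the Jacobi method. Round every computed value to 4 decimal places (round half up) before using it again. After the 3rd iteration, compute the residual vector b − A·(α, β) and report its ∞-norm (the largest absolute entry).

0.4014

Iteration 1:
  α = (9 - (3)·0.0000) / (7) = 1.2857
  β = (5 - (-1)·0.0000) / (4) = 1.2500
Iteration 2:
  α = (9 - (3)·1.2500) / (7) = 0.7500
  β = (5 - (-1)·1.2857) / (4) = 1.5714
Iteration 3:
  α = (9 - (3)·1.5714) / (7) = 0.6123
  β = (5 - (-1)·0.7500) / (4) = 1.4375
Residual b − A·x = (0.4014, -0.1377); ∞-norm = 0.4014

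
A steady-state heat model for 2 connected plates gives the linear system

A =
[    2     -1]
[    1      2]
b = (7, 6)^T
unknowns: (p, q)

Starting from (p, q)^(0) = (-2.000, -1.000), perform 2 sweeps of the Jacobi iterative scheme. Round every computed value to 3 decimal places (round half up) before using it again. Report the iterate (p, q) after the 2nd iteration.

(5.500, 1.500)

Iteration 1:
  p = (7 - (-1)·-1.000) / (2) = 3.000
  q = (6 - (1)·-2.000) / (2) = 4.000
Iteration 2:
  p = (7 - (-1)·4.000) / (2) = 5.500
  q = (6 - (1)·3.000) / (2) = 1.500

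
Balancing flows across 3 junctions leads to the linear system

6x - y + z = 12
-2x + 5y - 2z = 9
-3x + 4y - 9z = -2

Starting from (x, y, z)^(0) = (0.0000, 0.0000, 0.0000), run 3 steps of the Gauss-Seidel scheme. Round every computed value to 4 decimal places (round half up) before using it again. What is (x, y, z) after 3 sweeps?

Iteration 1:
  x = (12 - (-1)·0.0000 - (1)·0.0000) / (6) = 2.0000
  y = (9 - (-2)·2.0000 - (-2)·0.0000) / (5) = 2.6000
  z = (-2 - (-3)·2.0000 - (4)·2.6000) / (-9) = 0.7111
Iteration 2:
  x = (12 - (-1)·2.6000 - (1)·0.7111) / (6) = 2.3148
  y = (9 - (-2)·2.3148 - (-2)·0.7111) / (5) = 3.0104
  z = (-2 - (-3)·2.3148 - (4)·3.0104) / (-9) = 0.7886
Iteration 3:
  x = (12 - (-1)·3.0104 - (1)·0.7886) / (6) = 2.3703
  y = (9 - (-2)·2.3703 - (-2)·0.7886) / (5) = 3.0636
  z = (-2 - (-3)·2.3703 - (4)·3.0636) / (-9) = 0.7937

(2.3703, 3.0636, 0.7937)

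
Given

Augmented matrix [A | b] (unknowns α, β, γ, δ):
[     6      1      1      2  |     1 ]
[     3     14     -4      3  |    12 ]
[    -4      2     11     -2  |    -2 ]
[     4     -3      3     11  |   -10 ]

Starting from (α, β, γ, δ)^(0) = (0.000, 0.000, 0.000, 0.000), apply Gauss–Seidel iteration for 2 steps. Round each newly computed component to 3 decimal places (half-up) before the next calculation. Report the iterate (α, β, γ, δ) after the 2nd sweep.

Iteration 1:
  α = (1 - (1)·0.000 - (1)·0.000 - (2)·0.000) / (6) = 0.167
  β = (12 - (3)·0.167 - (-4)·0.000 - (3)·0.000) / (14) = 0.821
  γ = (-2 - (-4)·0.167 - (2)·0.821 - (-2)·0.000) / (11) = -0.270
  δ = (-10 - (4)·0.167 - (-3)·0.821 - (3)·-0.270) / (11) = -0.672
Iteration 2:
  α = (1 - (1)·0.821 - (1)·-0.270 - (2)·-0.672) / (6) = 0.299
  β = (12 - (3)·0.299 - (-4)·-0.270 - (3)·-0.672) / (14) = 0.860
  γ = (-2 - (-4)·0.299 - (2)·0.860 - (-2)·-0.672) / (11) = -0.352
  δ = (-10 - (4)·0.299 - (-3)·0.860 - (3)·-0.352) / (11) = -0.687

(0.299, 0.860, -0.352, -0.687)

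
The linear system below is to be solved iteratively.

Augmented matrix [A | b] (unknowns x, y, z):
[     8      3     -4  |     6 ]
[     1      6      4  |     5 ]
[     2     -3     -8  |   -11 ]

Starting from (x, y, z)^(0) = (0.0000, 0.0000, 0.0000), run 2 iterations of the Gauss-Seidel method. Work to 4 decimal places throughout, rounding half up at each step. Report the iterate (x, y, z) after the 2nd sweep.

Iteration 1:
  x = (6 - (3)·0.0000 - (-4)·0.0000) / (8) = 0.7500
  y = (5 - (1)·0.7500 - (4)·0.0000) / (6) = 0.7083
  z = (-11 - (2)·0.7500 - (-3)·0.7083) / (-8) = 1.2969
Iteration 2:
  x = (6 - (3)·0.7083 - (-4)·1.2969) / (8) = 1.1328
  y = (5 - (1)·1.1328 - (4)·1.2969) / (6) = -0.2201
  z = (-11 - (2)·1.1328 - (-3)·-0.2201) / (-8) = 1.7407

(1.1328, -0.2201, 1.7407)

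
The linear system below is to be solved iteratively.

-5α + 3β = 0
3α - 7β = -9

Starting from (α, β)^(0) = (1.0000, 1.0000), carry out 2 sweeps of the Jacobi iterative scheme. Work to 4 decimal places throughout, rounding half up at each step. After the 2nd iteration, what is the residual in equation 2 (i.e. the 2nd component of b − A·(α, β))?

Iteration 1:
  α = (0 - (3)·1.0000) / (-5) = 0.6000
  β = (-9 - (3)·1.0000) / (-7) = 1.7143
Iteration 2:
  α = (0 - (3)·1.7143) / (-5) = 1.0286
  β = (-9 - (3)·0.6000) / (-7) = 1.5429
Residual b − A·x = (0.5143, -1.2855)

-1.2855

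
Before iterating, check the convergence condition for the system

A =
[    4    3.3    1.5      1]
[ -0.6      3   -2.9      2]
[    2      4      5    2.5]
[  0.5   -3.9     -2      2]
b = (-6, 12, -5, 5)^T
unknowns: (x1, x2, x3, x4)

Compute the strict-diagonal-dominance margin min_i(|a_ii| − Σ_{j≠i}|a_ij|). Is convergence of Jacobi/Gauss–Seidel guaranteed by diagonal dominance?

row 1: |4| − (3.3+1.5+1) = -1.8
row 2: |3| − (0.6+2.9+2) = -2.5
row 3: |5| − (2+4+2.5) = -3.5
row 4: |2| − (0.5+3.9+2) = -4.4
minimum over rows = -4.4 → not strictly diagonally dominant

-4.4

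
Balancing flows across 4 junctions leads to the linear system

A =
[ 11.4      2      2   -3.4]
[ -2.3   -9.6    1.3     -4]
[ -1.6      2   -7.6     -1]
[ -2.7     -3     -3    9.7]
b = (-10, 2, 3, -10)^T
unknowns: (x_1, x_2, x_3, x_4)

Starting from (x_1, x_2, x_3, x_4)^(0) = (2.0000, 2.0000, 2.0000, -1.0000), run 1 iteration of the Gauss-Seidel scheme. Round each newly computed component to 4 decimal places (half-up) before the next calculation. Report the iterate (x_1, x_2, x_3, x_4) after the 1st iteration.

Iteration 1:
  x_1 = (-10 - (2)·2.0000 - (2)·2.0000 - (-3.4)·-1.0000) / (11.4) = -1.8772
  x_2 = (2 - (-2.3)·-1.8772 - (1.3)·2.0000 - (-4)·-1.0000) / (-9.6) = 0.9289
  x_3 = (3 - (-1.6)·-1.8772 - (2)·0.9289 - (-1)·-1.0000) / (-7.6) = 0.3765
  x_4 = (-10 - (-2.7)·-1.8772 - (-3)·0.9289 - (-3)·0.3765) / (9.7) = -1.1497

(-1.8772, 0.9289, 0.3765, -1.1497)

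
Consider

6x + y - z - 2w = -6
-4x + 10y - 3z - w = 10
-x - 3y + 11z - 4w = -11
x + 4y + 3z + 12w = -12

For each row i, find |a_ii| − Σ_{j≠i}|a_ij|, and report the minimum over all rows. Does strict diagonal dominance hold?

row 1: |6| − (1+1+2) = 2
row 2: |10| − (4+3+1) = 2
row 3: |11| − (1+3+4) = 3
row 4: |12| − (1+4+3) = 4
minimum over rows = 2 → strictly diagonally dominant (convergence guaranteed)

2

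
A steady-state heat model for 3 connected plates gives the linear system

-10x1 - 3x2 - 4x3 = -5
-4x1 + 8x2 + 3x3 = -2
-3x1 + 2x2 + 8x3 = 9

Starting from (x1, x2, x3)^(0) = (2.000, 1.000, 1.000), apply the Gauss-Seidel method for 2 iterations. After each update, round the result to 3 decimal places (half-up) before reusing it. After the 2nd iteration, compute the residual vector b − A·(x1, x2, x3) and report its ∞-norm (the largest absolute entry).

0.889

Iteration 1:
  x1 = (-5 - (-3)·1.000 - (-4)·1.000) / (-10) = -0.200
  x2 = (-2 - (-4)·-0.200 - (3)·1.000) / (8) = -0.725
  x3 = (9 - (-3)·-0.200 - (2)·-0.725) / (8) = 1.231
Iteration 2:
  x1 = (-5 - (-3)·-0.725 - (-4)·1.231) / (-10) = 0.225
  x2 = (-2 - (-4)·0.225 - (3)·1.231) / (8) = -0.599
  x3 = (9 - (-3)·0.225 - (2)·-0.599) / (8) = 1.359
Residual b − A·x = (0.889, -0.385, 0.001); ∞-norm = 0.889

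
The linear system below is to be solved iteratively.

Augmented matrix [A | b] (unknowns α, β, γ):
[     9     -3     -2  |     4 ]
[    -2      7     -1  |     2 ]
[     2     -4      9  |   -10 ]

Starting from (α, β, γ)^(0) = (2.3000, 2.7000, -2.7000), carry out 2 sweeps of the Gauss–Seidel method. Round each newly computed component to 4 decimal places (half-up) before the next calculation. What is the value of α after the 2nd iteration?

0.2095

Iteration 1:
  α = (4 - (-3)·2.7000 - (-2)·-2.7000) / (9) = 0.7444
  β = (2 - (-2)·0.7444 - (-1)·-2.7000) / (7) = 0.1127
  γ = (-10 - (2)·0.7444 - (-4)·0.1127) / (9) = -1.2264
Iteration 2:
  α = (4 - (-3)·0.1127 - (-2)·-1.2264) / (9) = 0.2095
  β = (2 - (-2)·0.2095 - (-1)·-1.2264) / (7) = 0.1704
  γ = (-10 - (2)·0.2095 - (-4)·0.1704) / (9) = -1.0819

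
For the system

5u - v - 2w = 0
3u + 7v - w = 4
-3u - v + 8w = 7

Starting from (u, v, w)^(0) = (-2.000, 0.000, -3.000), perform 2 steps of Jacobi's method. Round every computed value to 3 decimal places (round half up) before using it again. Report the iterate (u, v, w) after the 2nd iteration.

Iteration 1:
  u = (0 - (-1)·0.000 - (-2)·-3.000) / (5) = -1.200
  v = (4 - (3)·-2.000 - (-1)·-3.000) / (7) = 1.000
  w = (7 - (-3)·-2.000 - (-1)·0.000) / (8) = 0.125
Iteration 2:
  u = (0 - (-1)·1.000 - (-2)·0.125) / (5) = 0.250
  v = (4 - (3)·-1.200 - (-1)·0.125) / (7) = 1.104
  w = (7 - (-3)·-1.200 - (-1)·1.000) / (8) = 0.550

(0.250, 1.104, 0.550)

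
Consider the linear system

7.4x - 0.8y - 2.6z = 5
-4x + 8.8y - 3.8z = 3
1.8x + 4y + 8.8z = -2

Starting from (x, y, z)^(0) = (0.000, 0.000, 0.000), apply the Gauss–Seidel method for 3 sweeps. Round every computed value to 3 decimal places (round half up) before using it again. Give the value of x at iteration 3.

0.544

Iteration 1:
  x = (5 - (-0.8)·0.000 - (-2.6)·0.000) / (7.4) = 0.676
  y = (3 - (-4)·0.676 - (-3.8)·0.000) / (8.8) = 0.648
  z = (-2 - (1.8)·0.676 - (4)·0.648) / (8.8) = -0.660
Iteration 2:
  x = (5 - (-0.8)·0.648 - (-2.6)·-0.660) / (7.4) = 0.514
  y = (3 - (-4)·0.514 - (-3.8)·-0.660) / (8.8) = 0.290
  z = (-2 - (1.8)·0.514 - (4)·0.290) / (8.8) = -0.464
Iteration 3:
  x = (5 - (-0.8)·0.290 - (-2.6)·-0.464) / (7.4) = 0.544
  y = (3 - (-4)·0.544 - (-3.8)·-0.464) / (8.8) = 0.388
  z = (-2 - (1.8)·0.544 - (4)·0.388) / (8.8) = -0.515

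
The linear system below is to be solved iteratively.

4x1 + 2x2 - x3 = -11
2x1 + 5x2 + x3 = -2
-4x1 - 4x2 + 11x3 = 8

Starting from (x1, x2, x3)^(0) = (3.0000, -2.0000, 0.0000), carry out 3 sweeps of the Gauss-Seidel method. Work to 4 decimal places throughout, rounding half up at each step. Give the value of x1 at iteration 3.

-3.1136

Iteration 1:
  x1 = (-11 - (2)·-2.0000 - (-1)·0.0000) / (4) = -1.7500
  x2 = (-2 - (2)·-1.7500 - (1)·0.0000) / (5) = 0.3000
  x3 = (8 - (-4)·-1.7500 - (-4)·0.3000) / (11) = 0.2000
Iteration 2:
  x1 = (-11 - (2)·0.3000 - (-1)·0.2000) / (4) = -2.8500
  x2 = (-2 - (2)·-2.8500 - (1)·0.2000) / (5) = 0.7000
  x3 = (8 - (-4)·-2.8500 - (-4)·0.7000) / (11) = -0.0545
Iteration 3:
  x1 = (-11 - (2)·0.7000 - (-1)·-0.0545) / (4) = -3.1136
  x2 = (-2 - (2)·-3.1136 - (1)·-0.0545) / (5) = 0.8563
  x3 = (8 - (-4)·-3.1136 - (-4)·0.8563) / (11) = -0.0936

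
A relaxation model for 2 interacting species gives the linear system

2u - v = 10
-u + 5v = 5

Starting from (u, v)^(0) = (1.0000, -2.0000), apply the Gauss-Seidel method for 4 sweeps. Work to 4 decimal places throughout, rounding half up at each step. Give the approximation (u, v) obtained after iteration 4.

Iteration 1:
  u = (10 - (-1)·-2.0000) / (2) = 4.0000
  v = (5 - (-1)·4.0000) / (5) = 1.8000
Iteration 2:
  u = (10 - (-1)·1.8000) / (2) = 5.9000
  v = (5 - (-1)·5.9000) / (5) = 2.1800
Iteration 3:
  u = (10 - (-1)·2.1800) / (2) = 6.0900
  v = (5 - (-1)·6.0900) / (5) = 2.2180
Iteration 4:
  u = (10 - (-1)·2.2180) / (2) = 6.1090
  v = (5 - (-1)·6.1090) / (5) = 2.2218

(6.1090, 2.2218)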